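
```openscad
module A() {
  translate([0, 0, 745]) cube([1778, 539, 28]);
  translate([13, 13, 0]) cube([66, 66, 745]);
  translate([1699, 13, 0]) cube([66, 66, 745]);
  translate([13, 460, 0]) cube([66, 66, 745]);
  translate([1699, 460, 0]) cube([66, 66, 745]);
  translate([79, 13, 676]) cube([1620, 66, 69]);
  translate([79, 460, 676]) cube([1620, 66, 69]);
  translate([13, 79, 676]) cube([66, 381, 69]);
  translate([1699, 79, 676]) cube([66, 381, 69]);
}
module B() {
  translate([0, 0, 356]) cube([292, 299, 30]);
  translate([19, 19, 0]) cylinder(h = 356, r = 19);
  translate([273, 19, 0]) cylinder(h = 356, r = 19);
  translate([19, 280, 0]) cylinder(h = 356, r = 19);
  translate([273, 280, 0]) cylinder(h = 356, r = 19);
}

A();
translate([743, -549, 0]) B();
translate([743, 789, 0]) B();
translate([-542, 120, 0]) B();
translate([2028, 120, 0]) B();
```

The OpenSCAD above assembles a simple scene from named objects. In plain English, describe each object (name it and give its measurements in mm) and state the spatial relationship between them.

A is a rectangular dining table. The top is 1778×539×28 mm with its upper surface at z = 773 mm. It stands on four 66×66 mm square legs, each inset 13 mm from the nearest pair of top edges, running from the floor to the underside of the top. Four apron rails, 66 mm thick and 69 mm tall, run between adjacent legs with their top edges flush with the underside of the top and their outer faces flush with the legs' outer faces.

B is a four-legged stool. The seat is 292×299 mm, 30 mm thick, top at z = 386 mm. It stands on four round legs, each 38 mm in diameter, from z = 0 to the seat underside, each leg's axis is inset half a diameter from the nearest pair of seat edges (so the leg's bounding box is flush with the corner).

Four stools sit around the table at the −y, +y, −x, +x sides.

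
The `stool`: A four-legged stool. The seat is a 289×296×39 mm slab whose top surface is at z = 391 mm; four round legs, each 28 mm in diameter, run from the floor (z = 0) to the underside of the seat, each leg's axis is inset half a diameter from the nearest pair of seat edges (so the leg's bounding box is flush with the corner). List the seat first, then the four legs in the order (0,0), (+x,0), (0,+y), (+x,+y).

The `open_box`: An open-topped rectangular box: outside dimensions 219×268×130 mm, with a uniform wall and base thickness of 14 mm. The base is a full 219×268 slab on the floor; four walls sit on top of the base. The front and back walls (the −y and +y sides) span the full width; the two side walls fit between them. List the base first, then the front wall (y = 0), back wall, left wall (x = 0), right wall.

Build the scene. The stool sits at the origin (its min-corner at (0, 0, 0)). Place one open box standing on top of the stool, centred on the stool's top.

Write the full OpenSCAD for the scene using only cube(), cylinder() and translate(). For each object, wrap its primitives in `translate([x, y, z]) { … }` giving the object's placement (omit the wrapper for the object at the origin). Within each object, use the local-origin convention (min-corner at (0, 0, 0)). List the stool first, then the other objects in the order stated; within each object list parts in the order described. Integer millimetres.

translate([0, 0, 352]) cube([289, 296, 39]);
translate([14, 14, 0]) cylinder(h = 352, r = 14);
translate([275, 14, 0]) cylinder(h = 352, r = 14);
translate([14, 282, 0]) cylinder(h = 352, r = 14);
translate([275, 282, 0]) cylinder(h = 352, r = 14);
translate([35, 14, 391]) {
  cube([219, 268, 14]);
  translate([0, 0, 14]) cube([219, 14, 116]);
  translate([0, 254, 14]) cube([219, 14, 116]);
  translate([0, 14, 14]) cube([14, 240, 116]);
  translate([205, 14, 14]) cube([14, 240, 116]);
}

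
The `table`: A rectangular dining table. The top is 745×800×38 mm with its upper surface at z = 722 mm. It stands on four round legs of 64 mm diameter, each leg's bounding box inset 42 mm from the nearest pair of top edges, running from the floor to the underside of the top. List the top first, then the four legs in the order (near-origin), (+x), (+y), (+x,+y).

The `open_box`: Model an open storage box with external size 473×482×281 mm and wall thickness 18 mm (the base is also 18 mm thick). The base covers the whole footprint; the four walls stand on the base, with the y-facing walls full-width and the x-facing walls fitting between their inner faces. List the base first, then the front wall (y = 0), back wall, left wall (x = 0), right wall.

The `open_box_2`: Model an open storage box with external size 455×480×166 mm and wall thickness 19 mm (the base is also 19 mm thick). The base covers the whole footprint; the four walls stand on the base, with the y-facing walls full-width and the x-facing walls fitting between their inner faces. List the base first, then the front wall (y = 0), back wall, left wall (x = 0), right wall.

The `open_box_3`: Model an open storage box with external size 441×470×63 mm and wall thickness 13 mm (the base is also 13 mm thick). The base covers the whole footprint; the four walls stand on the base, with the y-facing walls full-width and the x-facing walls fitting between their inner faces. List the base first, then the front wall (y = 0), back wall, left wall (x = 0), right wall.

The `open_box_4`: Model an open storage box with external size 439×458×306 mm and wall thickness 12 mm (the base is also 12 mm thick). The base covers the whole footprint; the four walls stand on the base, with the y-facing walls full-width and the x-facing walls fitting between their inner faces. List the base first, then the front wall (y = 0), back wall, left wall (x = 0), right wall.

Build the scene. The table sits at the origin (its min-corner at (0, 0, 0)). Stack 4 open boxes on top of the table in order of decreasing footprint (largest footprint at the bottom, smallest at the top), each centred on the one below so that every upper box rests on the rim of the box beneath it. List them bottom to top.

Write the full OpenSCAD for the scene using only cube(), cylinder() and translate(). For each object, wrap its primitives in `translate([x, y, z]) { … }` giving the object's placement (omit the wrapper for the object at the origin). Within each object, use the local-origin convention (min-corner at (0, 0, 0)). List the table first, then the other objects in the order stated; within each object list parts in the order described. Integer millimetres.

translate([0, 0, 684]) cube([745, 800, 38]);
translate([74, 74, 0]) cylinder(h = 684, r = 32);
translate([671, 74, 0]) cylinder(h = 684, r = 32);
translate([74, 726, 0]) cylinder(h = 684, r = 32);
translate([671, 726, 0]) cylinder(h = 684, r = 32);
translate([136, 159, 722]) {
  cube([473, 482, 18]);
  translate([0, 0, 18]) cube([473, 18, 263]);
  translate([0, 464, 18]) cube([473, 18, 263]);
  translate([0, 18, 18]) cube([18, 446, 263]);
  translate([455, 18, 18]) cube([18, 446, 263]);
}
translate([145, 160, 1003]) {
  cube([455, 480, 19]);
  translate([0, 0, 19]) cube([455, 19, 147]);
  translate([0, 461, 19]) cube([455, 19, 147]);
  translate([0, 19, 19]) cube([19, 442, 147]);
  translate([436, 19, 19]) cube([19, 442, 147]);
}
translate([152, 165, 1169]) {
  cube([441, 470, 13]);
  translate([0, 0, 13]) cube([441, 13, 50]);
  translate([0, 457, 13]) cube([441, 13, 50]);
  translate([0, 13, 13]) cube([13, 444, 50]);
  translate([428, 13, 13]) cube([13, 444, 50]);
}
translate([153, 171, 1232]) {
  cube([439, 458, 12]);
  translate([0, 0, 12]) cube([439, 12, 294]);
  translate([0, 446, 12]) cube([439, 12, 294]);
  translate([0, 12, 12]) cube([12, 434, 294]);
  translate([427, 12, 12]) cube([12, 434, 294]);
}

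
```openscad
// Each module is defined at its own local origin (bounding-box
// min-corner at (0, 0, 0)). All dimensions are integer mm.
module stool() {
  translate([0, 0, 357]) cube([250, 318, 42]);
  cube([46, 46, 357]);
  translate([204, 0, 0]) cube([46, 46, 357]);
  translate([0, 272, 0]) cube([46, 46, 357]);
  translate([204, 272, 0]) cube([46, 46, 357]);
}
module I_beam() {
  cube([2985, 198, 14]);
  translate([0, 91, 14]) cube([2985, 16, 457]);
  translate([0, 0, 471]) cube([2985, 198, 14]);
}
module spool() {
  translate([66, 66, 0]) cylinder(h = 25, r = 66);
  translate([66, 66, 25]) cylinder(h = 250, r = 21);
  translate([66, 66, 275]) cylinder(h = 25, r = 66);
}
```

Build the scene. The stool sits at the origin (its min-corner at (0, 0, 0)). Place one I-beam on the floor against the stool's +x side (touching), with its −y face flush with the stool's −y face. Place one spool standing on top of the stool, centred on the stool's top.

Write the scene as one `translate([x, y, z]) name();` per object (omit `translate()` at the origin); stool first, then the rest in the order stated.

stool();
translate([250, 0, 0]) I_beam();
translate([59, 93, 399]) spool();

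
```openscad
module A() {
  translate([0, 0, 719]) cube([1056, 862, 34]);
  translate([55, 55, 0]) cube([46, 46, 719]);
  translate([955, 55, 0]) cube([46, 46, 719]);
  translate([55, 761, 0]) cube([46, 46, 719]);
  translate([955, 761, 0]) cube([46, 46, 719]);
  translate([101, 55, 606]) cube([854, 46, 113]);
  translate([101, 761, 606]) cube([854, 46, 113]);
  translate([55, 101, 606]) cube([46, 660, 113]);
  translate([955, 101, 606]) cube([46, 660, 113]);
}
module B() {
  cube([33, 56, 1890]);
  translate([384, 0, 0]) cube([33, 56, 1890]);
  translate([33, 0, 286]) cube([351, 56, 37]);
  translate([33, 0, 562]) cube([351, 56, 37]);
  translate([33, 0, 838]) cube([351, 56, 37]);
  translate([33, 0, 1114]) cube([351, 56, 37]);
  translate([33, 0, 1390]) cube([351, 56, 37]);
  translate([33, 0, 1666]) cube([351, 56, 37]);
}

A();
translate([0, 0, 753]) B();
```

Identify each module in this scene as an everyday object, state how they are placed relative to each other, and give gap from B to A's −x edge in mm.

The ladder's min-x is at 0; the table's min-x is 0; gap = 0 mm.

A is a table. B is a ladder. The ladder is on top of the table. The gap from the ladder to the table's −x edge is 0 mm.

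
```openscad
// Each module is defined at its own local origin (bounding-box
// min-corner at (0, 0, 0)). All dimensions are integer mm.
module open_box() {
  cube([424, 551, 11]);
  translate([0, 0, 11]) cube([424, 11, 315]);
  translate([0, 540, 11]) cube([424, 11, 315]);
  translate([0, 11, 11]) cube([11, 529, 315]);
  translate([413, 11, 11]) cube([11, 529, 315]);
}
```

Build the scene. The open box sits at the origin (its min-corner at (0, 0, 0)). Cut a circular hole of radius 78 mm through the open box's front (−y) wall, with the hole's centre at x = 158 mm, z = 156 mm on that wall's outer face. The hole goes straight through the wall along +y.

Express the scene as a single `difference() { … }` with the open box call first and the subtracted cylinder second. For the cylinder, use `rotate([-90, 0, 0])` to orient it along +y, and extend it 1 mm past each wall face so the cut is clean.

difference() {
  open_box();
  translate([158, -1, 156]) rotate([-90, 0, 0]) cylinder(h = 13, r = 78);
}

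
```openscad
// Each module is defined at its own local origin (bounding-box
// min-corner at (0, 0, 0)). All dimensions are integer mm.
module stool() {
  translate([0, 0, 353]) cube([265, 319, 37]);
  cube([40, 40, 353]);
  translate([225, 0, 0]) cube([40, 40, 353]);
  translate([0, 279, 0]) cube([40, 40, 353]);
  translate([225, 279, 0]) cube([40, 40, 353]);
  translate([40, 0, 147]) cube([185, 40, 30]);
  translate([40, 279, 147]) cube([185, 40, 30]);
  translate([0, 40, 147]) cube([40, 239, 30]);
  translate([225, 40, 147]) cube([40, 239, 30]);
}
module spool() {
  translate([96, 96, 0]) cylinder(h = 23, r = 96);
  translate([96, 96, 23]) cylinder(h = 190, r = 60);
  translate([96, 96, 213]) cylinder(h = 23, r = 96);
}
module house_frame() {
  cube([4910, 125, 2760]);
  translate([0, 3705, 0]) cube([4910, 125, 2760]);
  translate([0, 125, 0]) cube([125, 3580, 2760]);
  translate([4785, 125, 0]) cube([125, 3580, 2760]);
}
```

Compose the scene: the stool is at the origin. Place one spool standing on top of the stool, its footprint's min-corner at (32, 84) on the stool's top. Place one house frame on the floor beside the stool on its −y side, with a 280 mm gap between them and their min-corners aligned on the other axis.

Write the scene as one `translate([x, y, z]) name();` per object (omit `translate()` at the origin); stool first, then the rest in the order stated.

stool();
translate([32, 84, 390]) spool();
translate([0, -4110, 0]) house_frame();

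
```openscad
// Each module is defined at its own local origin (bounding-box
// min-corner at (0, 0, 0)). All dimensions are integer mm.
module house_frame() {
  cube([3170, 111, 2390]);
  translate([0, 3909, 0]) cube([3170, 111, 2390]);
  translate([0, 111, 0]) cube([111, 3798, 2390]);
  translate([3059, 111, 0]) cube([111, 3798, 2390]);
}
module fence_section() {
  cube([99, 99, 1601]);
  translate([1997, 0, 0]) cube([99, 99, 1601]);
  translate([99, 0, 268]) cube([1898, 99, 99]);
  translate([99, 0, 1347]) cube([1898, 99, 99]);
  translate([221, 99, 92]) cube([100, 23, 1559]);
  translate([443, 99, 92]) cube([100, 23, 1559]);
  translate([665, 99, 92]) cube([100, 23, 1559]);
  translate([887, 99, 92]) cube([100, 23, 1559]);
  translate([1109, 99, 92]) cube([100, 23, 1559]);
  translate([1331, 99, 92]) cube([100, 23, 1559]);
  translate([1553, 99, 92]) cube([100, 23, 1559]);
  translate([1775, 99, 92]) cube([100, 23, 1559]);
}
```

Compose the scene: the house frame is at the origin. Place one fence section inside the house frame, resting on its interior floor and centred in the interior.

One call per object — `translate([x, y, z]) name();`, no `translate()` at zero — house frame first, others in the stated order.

house_frame();
translate([537, 1949, 0]) fence_section();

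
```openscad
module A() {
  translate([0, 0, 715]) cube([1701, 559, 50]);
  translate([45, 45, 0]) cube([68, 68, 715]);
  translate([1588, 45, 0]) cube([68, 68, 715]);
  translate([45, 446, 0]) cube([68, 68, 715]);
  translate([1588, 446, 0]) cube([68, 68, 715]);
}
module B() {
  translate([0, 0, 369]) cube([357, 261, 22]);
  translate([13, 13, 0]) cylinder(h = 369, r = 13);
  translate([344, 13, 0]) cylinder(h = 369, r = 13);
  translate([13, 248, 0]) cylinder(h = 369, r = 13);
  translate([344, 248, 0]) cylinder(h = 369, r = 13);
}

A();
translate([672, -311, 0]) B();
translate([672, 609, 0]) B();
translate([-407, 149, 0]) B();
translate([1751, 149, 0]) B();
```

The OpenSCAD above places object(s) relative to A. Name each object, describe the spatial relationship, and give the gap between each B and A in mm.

Each stool's nearest face is 50 mm from the table's bounding box.

A is a table. B is a stool. Four stools sit around the table at the −y, +y, −x, +x sides. The gap between each stool and the table is 50 mm.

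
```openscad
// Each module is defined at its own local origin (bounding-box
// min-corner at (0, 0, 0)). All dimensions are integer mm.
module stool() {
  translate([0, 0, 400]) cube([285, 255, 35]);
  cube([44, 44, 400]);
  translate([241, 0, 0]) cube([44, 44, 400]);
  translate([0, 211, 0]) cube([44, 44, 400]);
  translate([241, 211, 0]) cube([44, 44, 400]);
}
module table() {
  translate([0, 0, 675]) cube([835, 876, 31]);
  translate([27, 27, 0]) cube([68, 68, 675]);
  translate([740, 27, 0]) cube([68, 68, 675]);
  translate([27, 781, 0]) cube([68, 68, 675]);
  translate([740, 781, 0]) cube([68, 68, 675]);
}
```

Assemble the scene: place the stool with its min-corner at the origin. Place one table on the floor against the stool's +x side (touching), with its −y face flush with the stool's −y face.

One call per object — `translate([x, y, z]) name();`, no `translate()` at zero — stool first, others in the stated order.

stool();
translate([285, 0, 0]) table();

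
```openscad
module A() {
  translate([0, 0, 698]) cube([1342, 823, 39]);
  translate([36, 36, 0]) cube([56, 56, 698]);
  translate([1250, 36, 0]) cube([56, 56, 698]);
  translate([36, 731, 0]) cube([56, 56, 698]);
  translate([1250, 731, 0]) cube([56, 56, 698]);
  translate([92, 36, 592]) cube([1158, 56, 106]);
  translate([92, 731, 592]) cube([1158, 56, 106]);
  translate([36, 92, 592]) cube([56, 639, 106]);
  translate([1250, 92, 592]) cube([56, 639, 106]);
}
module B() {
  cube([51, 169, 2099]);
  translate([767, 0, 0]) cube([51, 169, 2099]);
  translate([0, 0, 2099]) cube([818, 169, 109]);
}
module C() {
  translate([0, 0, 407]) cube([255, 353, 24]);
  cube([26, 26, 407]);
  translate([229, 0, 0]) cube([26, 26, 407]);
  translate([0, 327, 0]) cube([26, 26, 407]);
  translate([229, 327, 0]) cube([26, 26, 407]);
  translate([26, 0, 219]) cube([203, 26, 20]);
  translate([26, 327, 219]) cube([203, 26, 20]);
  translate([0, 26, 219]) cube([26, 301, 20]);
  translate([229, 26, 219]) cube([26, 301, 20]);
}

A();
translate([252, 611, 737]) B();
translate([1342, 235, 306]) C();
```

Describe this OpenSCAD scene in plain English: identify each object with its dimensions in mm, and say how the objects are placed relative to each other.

A is a table: top 1342 mm (x) × 823 mm (y), 39 mm thick, upper face at z = 737 mm, on four 56×56 mm square legs, each inset 36 mm from the nearest pair of top edges, running from z = 0 to the bottom of the top. Four apron rails, 56 mm thick and 106 mm tall, run between adjacent legs with their top edges flush with the underside of the top and their outer faces flush with the legs' outer faces.

B is a rectangular door frame: two vertical jambs of 51×169 mm section, 2099 mm tall, with a clear opening 716 mm wide between their inner faces. A header 109 mm tall and 169 mm deep lies on top of the jambs and spans the full outside width.

C is a simple wooden stool: a rectangular seat 255 mm (x) by 353 mm (y), 24 mm thick, top face at z = 431 mm, on four square legs, each 26×26 mm in cross-section. The legs rest on z = 0, each flush with a corner of the seat. Four stretchers, 26 mm wide and 20 mm tall, connect adjacent legs with their undersides at z = 219 mm, each running between the inner faces of the legs it joins and aligned with the legs' outer faces on the other axis.

The door frame is on top of the table. The stool is beside the table with their tops flush at z = 737.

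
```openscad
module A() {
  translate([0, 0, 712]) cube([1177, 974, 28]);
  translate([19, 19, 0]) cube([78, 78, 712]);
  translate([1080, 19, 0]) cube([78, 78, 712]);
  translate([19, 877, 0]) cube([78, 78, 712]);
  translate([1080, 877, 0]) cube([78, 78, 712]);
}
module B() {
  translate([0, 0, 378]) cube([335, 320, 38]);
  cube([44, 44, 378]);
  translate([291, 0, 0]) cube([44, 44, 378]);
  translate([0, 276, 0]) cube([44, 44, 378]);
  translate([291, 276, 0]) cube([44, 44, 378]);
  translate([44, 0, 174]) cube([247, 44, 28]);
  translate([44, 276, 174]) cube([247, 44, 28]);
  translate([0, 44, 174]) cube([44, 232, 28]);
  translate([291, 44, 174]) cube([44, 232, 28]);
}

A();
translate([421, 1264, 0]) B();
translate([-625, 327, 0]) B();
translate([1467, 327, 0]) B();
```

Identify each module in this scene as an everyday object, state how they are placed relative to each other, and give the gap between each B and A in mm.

A is a table. B is a stool. Three stools sit around the table at the +y, −x, +x sides. The gap between each stool and the table is 290 mm.

Each stool's nearest face is 290 mm from the table's bounding box.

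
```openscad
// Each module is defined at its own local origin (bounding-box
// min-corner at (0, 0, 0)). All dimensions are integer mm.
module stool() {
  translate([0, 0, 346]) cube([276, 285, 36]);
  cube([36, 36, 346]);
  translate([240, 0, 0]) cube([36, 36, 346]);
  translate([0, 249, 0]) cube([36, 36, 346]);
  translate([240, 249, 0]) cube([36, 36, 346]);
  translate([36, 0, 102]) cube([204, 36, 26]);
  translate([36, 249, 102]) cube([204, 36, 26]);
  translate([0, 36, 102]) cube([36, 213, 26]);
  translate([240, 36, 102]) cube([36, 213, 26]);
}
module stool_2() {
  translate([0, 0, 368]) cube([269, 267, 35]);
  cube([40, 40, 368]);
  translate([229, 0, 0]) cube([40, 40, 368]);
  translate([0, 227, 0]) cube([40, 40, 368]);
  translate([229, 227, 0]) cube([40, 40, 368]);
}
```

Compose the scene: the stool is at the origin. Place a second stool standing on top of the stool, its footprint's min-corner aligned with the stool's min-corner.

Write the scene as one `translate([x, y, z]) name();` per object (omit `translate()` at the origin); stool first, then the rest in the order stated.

stool();
translate([0, 0, 382]) stool_2();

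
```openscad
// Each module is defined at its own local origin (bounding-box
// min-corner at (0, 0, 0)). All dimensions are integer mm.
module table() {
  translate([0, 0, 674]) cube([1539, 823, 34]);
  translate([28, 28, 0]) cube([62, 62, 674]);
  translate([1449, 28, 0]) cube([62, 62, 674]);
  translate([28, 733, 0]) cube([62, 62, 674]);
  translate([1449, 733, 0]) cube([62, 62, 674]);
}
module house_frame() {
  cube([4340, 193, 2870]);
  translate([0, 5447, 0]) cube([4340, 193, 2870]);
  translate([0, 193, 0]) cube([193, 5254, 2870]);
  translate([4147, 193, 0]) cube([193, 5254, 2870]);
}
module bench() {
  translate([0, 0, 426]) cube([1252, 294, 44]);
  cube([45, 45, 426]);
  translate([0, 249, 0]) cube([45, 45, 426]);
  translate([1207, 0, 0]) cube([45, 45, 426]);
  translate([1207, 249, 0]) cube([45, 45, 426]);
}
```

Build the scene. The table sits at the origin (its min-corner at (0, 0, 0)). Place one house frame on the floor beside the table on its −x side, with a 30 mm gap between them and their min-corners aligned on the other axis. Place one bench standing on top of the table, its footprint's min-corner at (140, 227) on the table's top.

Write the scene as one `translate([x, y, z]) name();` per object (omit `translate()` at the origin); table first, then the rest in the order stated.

table();
translate([-4370, 0, 0]) house_frame();
translate([140, 227, 708]) bench();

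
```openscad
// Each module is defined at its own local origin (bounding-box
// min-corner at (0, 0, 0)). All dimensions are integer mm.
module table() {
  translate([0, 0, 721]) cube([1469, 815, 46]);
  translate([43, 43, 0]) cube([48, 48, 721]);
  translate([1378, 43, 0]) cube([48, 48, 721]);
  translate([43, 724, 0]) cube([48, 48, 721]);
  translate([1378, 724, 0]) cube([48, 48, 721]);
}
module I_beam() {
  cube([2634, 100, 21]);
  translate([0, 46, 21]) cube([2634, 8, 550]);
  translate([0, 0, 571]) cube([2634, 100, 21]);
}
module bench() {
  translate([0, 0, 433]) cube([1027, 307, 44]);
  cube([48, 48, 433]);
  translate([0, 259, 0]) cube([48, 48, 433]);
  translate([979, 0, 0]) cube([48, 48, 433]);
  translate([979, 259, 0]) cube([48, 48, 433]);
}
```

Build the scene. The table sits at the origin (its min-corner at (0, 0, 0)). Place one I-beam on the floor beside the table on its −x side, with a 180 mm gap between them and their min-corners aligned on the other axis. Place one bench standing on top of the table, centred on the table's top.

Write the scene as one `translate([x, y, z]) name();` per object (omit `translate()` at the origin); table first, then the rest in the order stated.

table();
translate([-2814, 0, 0]) I_beam();
translate([221, 254, 767]) bench();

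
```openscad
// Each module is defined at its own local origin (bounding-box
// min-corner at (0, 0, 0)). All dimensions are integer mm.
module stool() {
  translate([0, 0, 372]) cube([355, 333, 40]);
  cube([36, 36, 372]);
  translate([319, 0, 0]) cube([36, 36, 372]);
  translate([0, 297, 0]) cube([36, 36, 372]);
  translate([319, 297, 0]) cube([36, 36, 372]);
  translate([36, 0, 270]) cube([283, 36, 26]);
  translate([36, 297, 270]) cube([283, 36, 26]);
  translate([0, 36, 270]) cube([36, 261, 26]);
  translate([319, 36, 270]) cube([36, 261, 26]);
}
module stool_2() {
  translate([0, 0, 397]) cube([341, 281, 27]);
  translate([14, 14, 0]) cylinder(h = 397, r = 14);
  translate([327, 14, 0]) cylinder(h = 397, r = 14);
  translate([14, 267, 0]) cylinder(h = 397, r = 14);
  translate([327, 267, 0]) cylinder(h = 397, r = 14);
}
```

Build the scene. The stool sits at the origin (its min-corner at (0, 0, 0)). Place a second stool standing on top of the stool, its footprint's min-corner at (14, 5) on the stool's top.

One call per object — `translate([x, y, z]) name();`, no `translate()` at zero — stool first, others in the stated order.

stool();
translate([14, 5, 412]) stool_2();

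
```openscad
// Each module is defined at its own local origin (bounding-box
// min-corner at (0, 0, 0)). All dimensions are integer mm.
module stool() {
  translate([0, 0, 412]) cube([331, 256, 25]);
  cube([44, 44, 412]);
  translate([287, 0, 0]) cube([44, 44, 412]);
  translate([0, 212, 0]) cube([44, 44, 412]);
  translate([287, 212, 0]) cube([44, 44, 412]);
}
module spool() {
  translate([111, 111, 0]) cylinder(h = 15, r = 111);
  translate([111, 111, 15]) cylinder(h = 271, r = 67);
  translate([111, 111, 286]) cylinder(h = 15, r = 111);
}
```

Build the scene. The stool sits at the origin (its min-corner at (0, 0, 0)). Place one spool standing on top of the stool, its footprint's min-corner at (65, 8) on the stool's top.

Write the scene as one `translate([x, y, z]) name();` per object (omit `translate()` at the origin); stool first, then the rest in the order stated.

stool();
translate([65, 8, 437]) spool();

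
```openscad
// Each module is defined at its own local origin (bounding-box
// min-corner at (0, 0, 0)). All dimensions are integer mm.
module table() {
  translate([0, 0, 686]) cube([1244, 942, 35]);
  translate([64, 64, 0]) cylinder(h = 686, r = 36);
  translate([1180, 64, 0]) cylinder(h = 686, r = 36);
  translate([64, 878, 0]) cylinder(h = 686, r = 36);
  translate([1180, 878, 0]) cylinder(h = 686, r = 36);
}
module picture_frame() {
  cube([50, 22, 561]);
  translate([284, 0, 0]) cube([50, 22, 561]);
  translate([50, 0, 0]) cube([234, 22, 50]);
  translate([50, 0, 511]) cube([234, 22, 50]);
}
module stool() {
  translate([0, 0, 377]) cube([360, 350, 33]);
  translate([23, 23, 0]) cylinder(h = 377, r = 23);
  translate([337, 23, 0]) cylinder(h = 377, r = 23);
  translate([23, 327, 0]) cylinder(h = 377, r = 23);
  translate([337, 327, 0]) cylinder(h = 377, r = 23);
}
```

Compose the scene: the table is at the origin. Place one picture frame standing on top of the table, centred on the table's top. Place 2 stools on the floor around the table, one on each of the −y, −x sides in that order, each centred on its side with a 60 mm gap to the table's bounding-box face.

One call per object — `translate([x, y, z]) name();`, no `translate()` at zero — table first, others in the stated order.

table();
translate([455, 460, 721]) picture_frame();
translate([442, -410, 0]) stool();
translate([-420, 296, 0]) stool();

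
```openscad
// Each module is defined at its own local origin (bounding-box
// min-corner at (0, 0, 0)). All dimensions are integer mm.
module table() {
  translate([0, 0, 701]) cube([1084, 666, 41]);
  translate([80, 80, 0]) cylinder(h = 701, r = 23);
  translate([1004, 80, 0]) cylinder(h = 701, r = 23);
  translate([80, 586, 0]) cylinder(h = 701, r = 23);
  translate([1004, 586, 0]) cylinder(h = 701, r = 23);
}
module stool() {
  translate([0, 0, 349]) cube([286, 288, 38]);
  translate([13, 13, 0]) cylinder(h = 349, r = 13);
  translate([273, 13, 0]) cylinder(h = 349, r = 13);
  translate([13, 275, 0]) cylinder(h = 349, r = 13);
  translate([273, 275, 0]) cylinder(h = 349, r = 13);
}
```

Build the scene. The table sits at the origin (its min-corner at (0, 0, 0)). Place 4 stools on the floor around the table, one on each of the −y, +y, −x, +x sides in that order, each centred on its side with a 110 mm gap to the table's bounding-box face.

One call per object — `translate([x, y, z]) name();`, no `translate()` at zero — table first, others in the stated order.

table();
translate([399, -398, 0]) stool();
translate([399, 776, 0]) stool();
translate([-396, 189, 0]) stool();
translate([1194, 189, 0]) stool();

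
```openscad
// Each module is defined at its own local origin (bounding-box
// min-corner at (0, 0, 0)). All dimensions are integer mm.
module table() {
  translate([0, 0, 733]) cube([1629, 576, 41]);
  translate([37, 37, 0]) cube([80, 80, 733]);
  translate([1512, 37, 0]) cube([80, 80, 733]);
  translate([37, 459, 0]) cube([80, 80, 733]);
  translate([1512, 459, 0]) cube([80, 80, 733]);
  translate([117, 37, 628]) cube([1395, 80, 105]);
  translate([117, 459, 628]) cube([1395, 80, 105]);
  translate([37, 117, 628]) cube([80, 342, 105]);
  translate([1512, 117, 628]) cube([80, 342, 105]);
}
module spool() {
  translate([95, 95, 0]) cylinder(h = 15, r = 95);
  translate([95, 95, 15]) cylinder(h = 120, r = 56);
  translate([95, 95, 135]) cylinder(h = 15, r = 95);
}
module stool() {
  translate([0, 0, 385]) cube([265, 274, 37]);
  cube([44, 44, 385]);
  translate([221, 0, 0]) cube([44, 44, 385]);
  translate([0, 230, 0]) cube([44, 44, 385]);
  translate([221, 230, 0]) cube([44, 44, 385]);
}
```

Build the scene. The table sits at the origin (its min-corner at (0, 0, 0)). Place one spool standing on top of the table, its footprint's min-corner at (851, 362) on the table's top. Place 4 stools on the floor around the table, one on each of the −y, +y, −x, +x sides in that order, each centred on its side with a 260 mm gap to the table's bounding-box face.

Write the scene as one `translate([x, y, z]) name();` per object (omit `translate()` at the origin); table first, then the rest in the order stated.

table();
translate([851, 362, 774]) spool();
translate([682, -534, 0]) stool();
translate([682, 836, 0]) stool();
translate([-525, 151, 0]) stool();
translate([1889, 151, 0]) stool();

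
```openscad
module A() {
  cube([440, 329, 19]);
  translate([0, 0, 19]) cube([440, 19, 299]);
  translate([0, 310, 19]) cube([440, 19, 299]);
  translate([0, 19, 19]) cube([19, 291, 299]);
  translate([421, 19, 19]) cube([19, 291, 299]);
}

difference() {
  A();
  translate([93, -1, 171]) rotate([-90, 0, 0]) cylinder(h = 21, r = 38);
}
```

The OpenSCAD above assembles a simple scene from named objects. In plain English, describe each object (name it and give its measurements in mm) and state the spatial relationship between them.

A is an open storage box with external size 440×329×318 mm and wall thickness 19 mm (the base is also 19 mm thick). The base covers the whole footprint; the four walls stand on the base, with the y-facing walls full-width and the x-facing walls fitting between their inner faces.

The open box has a circular hole of radius 38 mm through its front wall, centred at (x = 93, z = 171).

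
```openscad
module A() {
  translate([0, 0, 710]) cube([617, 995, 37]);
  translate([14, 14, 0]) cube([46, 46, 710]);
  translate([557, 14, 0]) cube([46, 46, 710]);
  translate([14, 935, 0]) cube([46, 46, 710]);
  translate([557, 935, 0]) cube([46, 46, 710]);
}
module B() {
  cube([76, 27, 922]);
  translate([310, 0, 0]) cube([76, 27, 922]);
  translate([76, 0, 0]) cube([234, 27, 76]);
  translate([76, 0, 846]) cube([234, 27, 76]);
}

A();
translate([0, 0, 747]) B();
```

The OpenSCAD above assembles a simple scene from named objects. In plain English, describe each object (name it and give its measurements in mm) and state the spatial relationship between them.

A is a table with a 617×995 mm rectangular top, 37 mm thick, top surface at z = 747 mm, supported by four 46×46 mm square legs, each inset 14 mm from the nearest pair of top edges, running from the floor.

B is a rectangular picture frame lying in the x–z plane (depth along y). The opening is 234 mm wide (x) by 770 mm tall (z), surrounded by a border 76 mm wide on all four sides. The frame is 27 mm deep and is made of two full-height vertical stiles with two horizontal rails fitted between them.

The picture frame is on top of the table.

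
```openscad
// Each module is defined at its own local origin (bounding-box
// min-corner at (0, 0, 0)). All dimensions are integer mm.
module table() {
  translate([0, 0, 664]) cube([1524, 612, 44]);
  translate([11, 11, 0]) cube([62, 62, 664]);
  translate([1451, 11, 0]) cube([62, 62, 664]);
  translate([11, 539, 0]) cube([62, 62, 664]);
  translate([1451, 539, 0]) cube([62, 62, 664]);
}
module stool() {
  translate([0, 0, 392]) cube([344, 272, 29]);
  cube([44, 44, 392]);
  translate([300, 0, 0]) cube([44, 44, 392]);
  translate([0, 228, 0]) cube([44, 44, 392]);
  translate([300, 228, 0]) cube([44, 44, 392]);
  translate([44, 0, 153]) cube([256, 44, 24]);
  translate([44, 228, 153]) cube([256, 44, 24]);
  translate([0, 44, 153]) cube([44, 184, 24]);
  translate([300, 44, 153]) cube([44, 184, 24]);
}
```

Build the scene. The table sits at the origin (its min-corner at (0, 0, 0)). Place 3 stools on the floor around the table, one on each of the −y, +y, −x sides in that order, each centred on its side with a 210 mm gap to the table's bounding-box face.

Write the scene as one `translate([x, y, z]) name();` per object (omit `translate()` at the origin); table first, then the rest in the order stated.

table();
translate([590, -482, 0]) stool();
translate([590, 822, 0]) stool();
translate([-554, 170, 0]) stool();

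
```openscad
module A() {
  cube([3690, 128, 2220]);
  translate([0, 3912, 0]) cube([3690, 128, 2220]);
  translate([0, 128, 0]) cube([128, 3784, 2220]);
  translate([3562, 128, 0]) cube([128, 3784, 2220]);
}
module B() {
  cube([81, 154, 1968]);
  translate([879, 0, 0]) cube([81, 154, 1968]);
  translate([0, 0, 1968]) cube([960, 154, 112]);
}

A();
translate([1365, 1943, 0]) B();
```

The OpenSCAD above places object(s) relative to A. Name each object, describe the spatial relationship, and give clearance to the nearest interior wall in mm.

A is a house frame. B is a door frame. The door frame sits inside the house frame, centred. The clearance to the nearest interior wall is 1237 mm.

Clearances: x = 1237, y = 1815; minimum 1237 mm.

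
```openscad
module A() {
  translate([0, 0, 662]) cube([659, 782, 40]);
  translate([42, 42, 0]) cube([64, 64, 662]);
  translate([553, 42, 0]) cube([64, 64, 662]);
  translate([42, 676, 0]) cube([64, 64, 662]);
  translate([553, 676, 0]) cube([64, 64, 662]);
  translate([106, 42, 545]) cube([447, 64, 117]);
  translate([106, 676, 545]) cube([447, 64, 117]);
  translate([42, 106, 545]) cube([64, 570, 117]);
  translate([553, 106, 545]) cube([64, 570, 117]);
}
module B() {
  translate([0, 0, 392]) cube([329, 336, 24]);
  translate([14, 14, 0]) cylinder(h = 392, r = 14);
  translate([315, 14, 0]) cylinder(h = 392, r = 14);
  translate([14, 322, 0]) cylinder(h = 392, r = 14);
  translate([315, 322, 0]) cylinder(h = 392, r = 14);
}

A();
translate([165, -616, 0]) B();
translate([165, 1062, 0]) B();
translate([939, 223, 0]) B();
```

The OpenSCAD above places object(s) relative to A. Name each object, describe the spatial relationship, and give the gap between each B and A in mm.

A is a table. B is a stool. Three stools sit around the table at the −y, +y, +x sides. The gap between each stool and the table is 280 mm.

Each stool's nearest face is 280 mm from the table's bounding box.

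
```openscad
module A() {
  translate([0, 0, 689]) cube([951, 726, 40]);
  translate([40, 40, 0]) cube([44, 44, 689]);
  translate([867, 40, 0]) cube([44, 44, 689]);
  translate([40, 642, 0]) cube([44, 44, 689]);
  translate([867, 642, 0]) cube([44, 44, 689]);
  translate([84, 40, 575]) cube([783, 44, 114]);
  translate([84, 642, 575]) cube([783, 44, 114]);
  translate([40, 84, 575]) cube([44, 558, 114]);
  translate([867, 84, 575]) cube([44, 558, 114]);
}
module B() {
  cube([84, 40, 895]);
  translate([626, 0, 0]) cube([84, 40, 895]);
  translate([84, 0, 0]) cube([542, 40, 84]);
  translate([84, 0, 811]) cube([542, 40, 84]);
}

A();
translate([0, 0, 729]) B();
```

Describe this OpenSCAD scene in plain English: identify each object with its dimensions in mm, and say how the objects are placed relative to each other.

A is a table: top 951 mm (x) × 726 mm (y), 40 mm thick, upper face at z = 729 mm, on four 44×44 mm square legs, each inset 40 mm from the nearest pair of top edges, running from z = 0 to the bottom of the top. Four apron rails, 44 mm thick and 114 mm tall, run between adjacent legs with their top edges flush with the underside of the top and their outer faces flush with the legs' outer faces.

B is a picture frame with a 542×727 mm rectangular opening (x by z) and a uniform 84 mm border on every side. Frame depth is 40 mm along y. It is built from two vertical stiles running the full outside height and two horizontal rails spanning the gap between the stiles.

The picture frame is on top of the table.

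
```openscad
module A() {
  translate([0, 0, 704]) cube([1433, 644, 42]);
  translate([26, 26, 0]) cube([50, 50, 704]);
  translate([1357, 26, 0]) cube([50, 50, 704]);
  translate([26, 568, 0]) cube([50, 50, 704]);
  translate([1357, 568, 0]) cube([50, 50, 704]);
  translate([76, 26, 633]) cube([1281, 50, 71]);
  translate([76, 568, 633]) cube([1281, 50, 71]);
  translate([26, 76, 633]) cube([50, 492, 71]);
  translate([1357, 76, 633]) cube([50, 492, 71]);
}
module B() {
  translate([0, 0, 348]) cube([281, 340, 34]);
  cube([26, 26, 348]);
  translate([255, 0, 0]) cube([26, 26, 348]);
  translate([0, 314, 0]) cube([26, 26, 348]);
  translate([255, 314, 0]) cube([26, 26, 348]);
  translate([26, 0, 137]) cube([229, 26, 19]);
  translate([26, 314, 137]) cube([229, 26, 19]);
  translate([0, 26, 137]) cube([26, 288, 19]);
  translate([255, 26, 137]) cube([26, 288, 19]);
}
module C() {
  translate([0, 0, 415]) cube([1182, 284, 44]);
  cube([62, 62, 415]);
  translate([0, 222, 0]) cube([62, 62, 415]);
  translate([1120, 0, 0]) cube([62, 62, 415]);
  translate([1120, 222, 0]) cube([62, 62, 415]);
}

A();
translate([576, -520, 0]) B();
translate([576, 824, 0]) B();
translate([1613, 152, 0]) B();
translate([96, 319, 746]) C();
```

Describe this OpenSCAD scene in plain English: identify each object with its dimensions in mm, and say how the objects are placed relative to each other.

A is a rectangular dining table. The top is 1433×644×42 mm with its upper surface at z = 746 mm. It stands on four 50×50 mm square legs, each inset 26 mm from the nearest pair of top edges, running from the floor to the underside of the top. Four apron rails, 50 mm thick and 71 mm tall, run between adjacent legs with their top edges flush with the underside of the top and their outer faces flush with the legs' outer faces.

B is a four-legged stool. The seat is 281×340 mm, 34 mm thick, top at z = 382 mm. It stands on four square legs, each 26×26 mm in cross-section, from z = 0 to the seat underside, each flush with a corner of the seat. Four stretchers, 26 mm wide and 19 mm tall, connect adjacent legs with their undersides at z = 137 mm, each running between the inner faces of the legs it joins and aligned with the legs' outer faces on the other axis.

C is a bench: a 1182×284 mm seat slab, 44 mm thick, top at z = 459 mm, on four 62×62 mm square legs flush with the seat corners and standing on z = 0.

Three stools sit around the table at the −y, +y, +x sides. The bench is on top of the table.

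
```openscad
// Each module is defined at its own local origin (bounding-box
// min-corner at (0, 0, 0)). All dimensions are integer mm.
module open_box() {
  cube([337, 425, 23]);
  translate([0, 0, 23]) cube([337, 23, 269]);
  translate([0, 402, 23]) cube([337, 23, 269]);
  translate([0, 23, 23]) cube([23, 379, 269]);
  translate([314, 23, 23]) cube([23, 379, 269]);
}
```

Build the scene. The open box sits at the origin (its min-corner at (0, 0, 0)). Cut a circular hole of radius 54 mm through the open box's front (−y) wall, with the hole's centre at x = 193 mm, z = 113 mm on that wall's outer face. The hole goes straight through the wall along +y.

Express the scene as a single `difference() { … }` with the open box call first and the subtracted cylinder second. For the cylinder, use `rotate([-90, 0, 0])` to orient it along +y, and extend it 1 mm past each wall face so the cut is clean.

difference() {
  open_box();
  translate([193, -1, 113]) rotate([-90, 0, 0]) cylinder(h = 25, r = 54);
}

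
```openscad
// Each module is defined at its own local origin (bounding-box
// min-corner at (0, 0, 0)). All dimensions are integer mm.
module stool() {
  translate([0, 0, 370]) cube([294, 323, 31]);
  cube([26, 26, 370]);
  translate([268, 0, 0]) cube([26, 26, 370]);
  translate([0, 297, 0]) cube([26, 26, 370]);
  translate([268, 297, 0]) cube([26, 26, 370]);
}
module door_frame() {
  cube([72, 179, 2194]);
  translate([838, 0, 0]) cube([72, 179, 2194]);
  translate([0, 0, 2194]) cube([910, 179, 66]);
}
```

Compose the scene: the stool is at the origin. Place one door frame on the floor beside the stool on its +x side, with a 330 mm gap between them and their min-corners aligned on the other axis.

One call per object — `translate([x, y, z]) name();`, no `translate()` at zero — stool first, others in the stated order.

stool();
translate([624, 0, 0]) door_frame();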